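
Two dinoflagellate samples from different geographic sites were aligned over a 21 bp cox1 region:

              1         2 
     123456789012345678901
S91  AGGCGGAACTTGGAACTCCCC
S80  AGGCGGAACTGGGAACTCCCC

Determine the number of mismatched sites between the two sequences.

A single mismatch occurs at site 11 (T/G).
That gives 1 mismatch out of 21 aligned sites, so the Hamming distance is 1.

1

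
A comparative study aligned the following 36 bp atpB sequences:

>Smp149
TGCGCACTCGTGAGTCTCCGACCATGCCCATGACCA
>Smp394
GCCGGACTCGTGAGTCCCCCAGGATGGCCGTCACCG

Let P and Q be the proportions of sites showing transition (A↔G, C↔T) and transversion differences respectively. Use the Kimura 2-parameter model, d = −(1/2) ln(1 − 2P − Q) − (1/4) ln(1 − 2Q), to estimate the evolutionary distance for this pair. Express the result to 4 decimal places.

Differing sites — 1:T/G (Tv); 2:G/C (Tv); 5:C/G (Tv); 17:T/C (Ti); 20:G/C (Tv); 22:C/G (Tv); 23:C/G (Tv); 27:C/G (Tv); 30:A/G (Ti); 32:G/C (Tv); 36:A/G (Ti).
Of the 11 differences, 3 transitions and 8 transversions over 36 sites: P = 3/36 = 0.083333, Q = 8/36 = 0.222222.
d = −0.5·ln(0.611112) − 0.25·ln(0.555556) = −0.5·(-0.492475) − 0.25·(-0.587786) = 0.3932.

0.3932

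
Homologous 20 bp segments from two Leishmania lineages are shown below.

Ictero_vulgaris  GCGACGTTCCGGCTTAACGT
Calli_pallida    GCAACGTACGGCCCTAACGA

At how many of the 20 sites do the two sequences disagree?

6

The sequences differ at positions 3 (G/A), 8 (T/A), 10 (C/G), 12 (G/C), 14 (T/C), 20 (T/A).
That gives 6 mismatches out of 20 aligned sites, so the Hamming distance is 6.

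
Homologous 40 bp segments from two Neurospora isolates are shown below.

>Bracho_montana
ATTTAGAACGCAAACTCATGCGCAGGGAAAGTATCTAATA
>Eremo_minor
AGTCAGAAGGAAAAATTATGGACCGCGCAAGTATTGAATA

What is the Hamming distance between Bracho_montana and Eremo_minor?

13

Mismatches occur at site 2 (T↔G), site 4 (T↔C), site 9 (C↔G), site 11 (C↔A), site 15 (C↔A), site 17 (C↔T), site 21 (C↔G), site 22 (G↔A), site 24 (A↔C), site 26 (G↔C), site 28 (A↔C), site 35 (C↔T), site 36 (T↔G).
That gives 13 mismatches out of 40 aligned sites, so the Hamming distance is 13.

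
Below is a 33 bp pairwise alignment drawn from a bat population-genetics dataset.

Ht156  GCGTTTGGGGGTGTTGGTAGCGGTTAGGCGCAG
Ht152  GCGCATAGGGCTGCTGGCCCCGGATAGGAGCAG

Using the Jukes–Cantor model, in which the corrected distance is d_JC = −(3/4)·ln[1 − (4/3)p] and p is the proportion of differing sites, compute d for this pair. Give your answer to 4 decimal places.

0.3882

The sequences differ at positions 4 (T/C), 5 (T/A), 7 (G/A), 11 (G/C), 14 (T/C), 18 (T/C), 19 (A/C), 20 (G/C), 24 (T/A), 29 (C/A).
p = 10/33 = 0.303030.
d = −0.75 · ln(1 − (4/3)·0.303030) = −0.75 · ln(0.595960) = −0.75 · (-0.517582) = 0.3882.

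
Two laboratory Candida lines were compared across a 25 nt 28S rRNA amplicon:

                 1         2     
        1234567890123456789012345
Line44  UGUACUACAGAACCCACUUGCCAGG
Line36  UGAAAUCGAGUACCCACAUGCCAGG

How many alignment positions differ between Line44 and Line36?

The sequences differ at positions 3 (U/A), 5 (C/A), 7 (A/C), 8 (C/G), 11 (A/U), 18 (U/A).
That gives 6 mismatches out of 25 aligned sites, so the Hamming distance is 6.

6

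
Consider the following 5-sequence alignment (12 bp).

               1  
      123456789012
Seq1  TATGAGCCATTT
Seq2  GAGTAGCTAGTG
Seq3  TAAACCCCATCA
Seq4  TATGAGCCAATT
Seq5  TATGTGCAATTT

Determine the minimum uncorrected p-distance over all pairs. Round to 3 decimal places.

Pairwise Hamming distances:
  Seq1 vs Seq2: 6
  Seq1 vs Seq3: 6
  Seq1 vs Seq4: 1
  Seq1 vs Seq5: 2
  Seq2 vs Seq3: 9
  Seq2 vs Seq4: 6
  Seq2 vs Seq5: 7
  Seq3 vs Seq4: 7
  Seq3 vs Seq5: 7
  Seq4 vs Seq5: 3
The smallest is 1 mismatch, between Seq1 and Seq4; p = 1/12 = 0.083.

0.083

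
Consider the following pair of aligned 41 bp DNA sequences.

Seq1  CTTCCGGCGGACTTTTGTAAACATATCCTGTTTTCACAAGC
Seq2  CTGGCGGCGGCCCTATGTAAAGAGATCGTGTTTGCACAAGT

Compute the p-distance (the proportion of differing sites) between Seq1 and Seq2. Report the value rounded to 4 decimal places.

0.2439

The sequences differ at positions 3 (T/G), 4 (C/G), 11 (A/C), 13 (T/C), 15 (T/A), 22 (C/G), 24 (T/G), 28 (C/G), 34 (T/G), 41 (C/T).
There are 10 differences over 41 sites, so p = 10/41 = 0.2439.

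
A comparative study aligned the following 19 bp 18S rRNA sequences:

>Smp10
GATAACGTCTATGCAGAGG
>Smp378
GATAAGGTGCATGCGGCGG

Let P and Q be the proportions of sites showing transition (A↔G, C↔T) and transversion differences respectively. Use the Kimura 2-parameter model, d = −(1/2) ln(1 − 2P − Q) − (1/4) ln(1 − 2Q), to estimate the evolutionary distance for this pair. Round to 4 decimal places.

Differing sites — 6:C/G (Tv); 9:C/G (Tv); 10:T/C (Ti); 15:A/G (Ti); 17:A/C (Tv).
Of the 5 differences, 2 transitions and 3 transversions over 19 sites: P = 2/19 = 0.105263, Q = 3/19 = 0.157895.
d = −0.5·ln(0.631579) − 0.25·ln(0.684210) = −0.5·(-0.459532) − 0.25·(-0.379490) = 0.3246.

0.3246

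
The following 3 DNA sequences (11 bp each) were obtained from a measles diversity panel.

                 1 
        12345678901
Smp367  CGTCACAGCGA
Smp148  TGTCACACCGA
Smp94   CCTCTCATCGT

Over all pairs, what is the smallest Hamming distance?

Pairwise Hamming distances:
  Smp367 vs Smp148: 2
  Smp367 vs Smp94: 4
  Smp148 vs Smp94: 5
The smallest is 2, between Smp367 and Smp148.

2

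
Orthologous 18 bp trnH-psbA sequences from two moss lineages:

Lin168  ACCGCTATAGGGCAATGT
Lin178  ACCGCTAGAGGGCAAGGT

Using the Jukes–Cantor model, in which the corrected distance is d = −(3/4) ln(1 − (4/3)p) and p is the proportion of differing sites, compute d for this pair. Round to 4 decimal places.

0.1203

The sequences differ at positions 8 (T/G), 16 (T/G).
p = 2/18 = 0.111111.
d = −0.75 · ln(1 − (4/3)·0.111111) = −0.75 · ln(0.851852) = −0.75 · (-0.160342) = 0.1203.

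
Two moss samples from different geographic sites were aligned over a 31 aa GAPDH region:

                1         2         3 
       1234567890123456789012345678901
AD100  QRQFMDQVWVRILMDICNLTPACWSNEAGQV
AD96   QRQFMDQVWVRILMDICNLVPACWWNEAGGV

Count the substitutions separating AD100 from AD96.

3

The sequences differ at positions 20 (T/V), 25 (S/W), 30 (Q/G).
That gives 3 mismatches out of 31 aligned sites, so the Hamming distance is 3.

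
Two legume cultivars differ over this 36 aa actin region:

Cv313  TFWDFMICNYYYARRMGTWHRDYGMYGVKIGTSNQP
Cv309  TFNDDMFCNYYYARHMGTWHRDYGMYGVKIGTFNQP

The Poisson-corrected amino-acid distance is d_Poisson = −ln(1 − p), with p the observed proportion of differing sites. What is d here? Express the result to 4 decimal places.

0.1495

Mismatches occur at site 3 (W/N), site 5 (F/D), site 7 (I/F), site 15 (R/H), site 33 (S/F).
p = 5/36 = 0.138889.
d = −ln(1 − 0.138889) = −ln(0.861111) = 0.1495.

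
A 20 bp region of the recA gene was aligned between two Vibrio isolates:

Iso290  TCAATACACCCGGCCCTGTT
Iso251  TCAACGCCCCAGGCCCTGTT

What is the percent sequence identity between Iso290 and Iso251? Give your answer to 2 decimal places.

80.00%

Differing sites — 5:T/C; 6:A/G; 8:A/C; 11:C/A.
16 of the 20 sites match, so the percent identity is 16/20 × 100 = 80.00%.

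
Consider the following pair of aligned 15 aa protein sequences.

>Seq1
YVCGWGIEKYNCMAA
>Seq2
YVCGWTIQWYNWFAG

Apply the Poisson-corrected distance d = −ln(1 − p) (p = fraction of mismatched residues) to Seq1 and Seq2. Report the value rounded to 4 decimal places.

0.5108

The sequences differ at positions 6 (G/T), 8 (E/Q), 9 (K/W), 12 (C/W), 13 (M/F), 15 (A/G).
p = 6/15 = 0.400000.
d = −ln(1 − 0.400000) = −ln(0.600000) = 0.5108.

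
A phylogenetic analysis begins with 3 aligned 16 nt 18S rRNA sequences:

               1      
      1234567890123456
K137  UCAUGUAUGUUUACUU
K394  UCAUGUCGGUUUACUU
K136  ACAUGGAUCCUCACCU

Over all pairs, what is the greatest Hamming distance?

Pairwise Hamming distances:
  K137 vs K394: 2
  K137 vs K136: 6
  K394 vs K136: 8
The largest is 8, between K394 and K136.

8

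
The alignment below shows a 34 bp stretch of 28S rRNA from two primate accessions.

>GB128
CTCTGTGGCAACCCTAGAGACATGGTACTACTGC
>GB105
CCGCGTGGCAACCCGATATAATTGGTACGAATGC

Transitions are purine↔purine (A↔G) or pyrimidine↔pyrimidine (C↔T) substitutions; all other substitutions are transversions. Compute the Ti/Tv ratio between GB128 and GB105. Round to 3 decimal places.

Differing sites — 2:T/C (Ti); 3:C/G (Tv); 4:T/C (Ti); 15:T/G (Tv); 17:G/T (Tv); 19:G/T (Tv); 21:C/A (Tv); 22:A/T (Tv); 29:T/G (Tv); 31:C/A (Tv).
Of the 10 differences, 2 transitions and 8 transversions, so Ti/Tv = 2/8 = 0.250.

0.250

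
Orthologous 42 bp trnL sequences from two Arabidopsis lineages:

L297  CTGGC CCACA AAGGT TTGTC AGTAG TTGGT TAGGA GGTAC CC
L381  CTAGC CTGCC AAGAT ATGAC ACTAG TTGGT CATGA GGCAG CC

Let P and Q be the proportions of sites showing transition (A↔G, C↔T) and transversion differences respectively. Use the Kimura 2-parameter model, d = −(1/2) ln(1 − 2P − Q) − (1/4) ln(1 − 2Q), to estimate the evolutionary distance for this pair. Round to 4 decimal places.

Differing sites — 3:G/A (Ti); 7:C/T (Ti); 8:A/G (Ti); 10:A/C (Tv); 14:G/A (Ti); 16:T/A (Tv); 19:T/A (Tv); 22:G/C (Tv); 31:T/C (Ti); 33:G/T (Tv); 38:T/C (Ti); 40:C/G (Tv).
Of the 12 differences, 6 transitions and 6 transversions over 42 sites: P = 6/42 = 0.142857, Q = 6/42 = 0.142857.
d = −0.5·ln(0.571429) − 0.25·ln(0.714286) = −0.5·(-0.559615) − 0.25·(-0.336472) = 0.3639.

0.3639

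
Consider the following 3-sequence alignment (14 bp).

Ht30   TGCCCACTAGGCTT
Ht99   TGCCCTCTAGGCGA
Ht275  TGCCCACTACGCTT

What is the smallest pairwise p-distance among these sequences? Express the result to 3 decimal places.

0.071

Pairwise Hamming distances:
  Ht30 vs Ht99: 3
  Ht30 vs Ht275: 1
  Ht99 vs Ht275: 4
The smallest is 1 mismatch, between Ht30 and Ht275; p = 1/14 = 0.071.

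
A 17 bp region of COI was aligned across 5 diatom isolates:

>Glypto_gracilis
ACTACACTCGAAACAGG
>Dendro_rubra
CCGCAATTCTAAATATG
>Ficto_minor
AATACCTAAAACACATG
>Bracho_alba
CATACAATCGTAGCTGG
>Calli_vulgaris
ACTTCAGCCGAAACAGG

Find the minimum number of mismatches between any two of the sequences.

Pairwise Hamming distances:
  Glypto_gracilis vs Dendro_rubra: 8
  Glypto_gracilis vs Ficto_minor: 8
  Glypto_gracilis vs Bracho_alba: 6
  Glypto_gracilis vs Calli_vulgaris: 3
  Dendro_rubra vs Ficto_minor: 11
  Dendro_rubra vs Bracho_alba: 11
  Dendro_rubra vs Calli_vulgaris: 9
  Ficto_minor vs Bracho_alba: 11
  Ficto_minor vs Calli_vulgaris: 9
  Bracho_alba vs Calli_vulgaris: 8
The smallest is 3, between Glypto_gracilis and Calli_vulgaris.

3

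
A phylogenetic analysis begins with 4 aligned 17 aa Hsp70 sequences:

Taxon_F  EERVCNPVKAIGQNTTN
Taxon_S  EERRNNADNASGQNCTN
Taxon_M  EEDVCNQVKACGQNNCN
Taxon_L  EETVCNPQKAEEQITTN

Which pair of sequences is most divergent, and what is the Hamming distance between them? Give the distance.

Pairwise Hamming distances:
  Taxon_F vs Taxon_S: 7
  Taxon_F vs Taxon_M: 5
  Taxon_F vs Taxon_L: 5
  Taxon_S vs Taxon_M: 9
  Taxon_S vs Taxon_L: 10
  Taxon_M vs Taxon_L: 8
The largest is 10, between Taxon_S and Taxon_L.

10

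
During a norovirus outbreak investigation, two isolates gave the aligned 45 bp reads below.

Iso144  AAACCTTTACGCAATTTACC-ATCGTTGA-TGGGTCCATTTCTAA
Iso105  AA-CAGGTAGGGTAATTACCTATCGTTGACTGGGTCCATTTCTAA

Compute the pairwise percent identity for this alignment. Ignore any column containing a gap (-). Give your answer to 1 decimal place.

Excluding the 3 gap columns leaves 42 comparable sites.
Mismatches occur at site 5 (C→A), site 6 (T→G), site 7 (T→G), site 10 (C→G), site 12 (C→G), site 13 (A→T), site 15 (T→A).
35 of the 42 comparable sites match, so the percent identity is 35/42 × 100 = 83.3%.

83.3%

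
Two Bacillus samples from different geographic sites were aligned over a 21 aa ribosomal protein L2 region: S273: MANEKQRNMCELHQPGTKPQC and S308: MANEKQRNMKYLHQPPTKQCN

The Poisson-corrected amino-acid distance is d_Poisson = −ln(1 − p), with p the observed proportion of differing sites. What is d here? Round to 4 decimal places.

0.3365

The sequences differ at positions 10 (C/K), 11 (E/Y), 16 (G/P), 19 (P/Q), 20 (Q/C), 21 (C/N).
p = 6/21 = 0.285714.
d = −ln(1 − 0.285714) = −ln(0.714286) = 0.3365.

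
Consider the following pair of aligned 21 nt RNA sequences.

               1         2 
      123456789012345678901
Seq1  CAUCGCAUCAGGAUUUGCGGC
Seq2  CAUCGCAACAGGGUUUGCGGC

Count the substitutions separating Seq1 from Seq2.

2

The sequences differ at positions 8 (U/A), 13 (A/G).
That gives 2 mismatches out of 21 aligned sites, so the Hamming distance is 2.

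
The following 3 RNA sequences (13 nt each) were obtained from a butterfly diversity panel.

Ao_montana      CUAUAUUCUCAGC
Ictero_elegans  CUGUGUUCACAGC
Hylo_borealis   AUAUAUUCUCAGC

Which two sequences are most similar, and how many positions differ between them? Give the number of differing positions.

Pairwise Hamming distances:
  Ao_montana vs Ictero_elegans: 3
  Ao_montana vs Hylo_borealis: 1
  Ictero_elegans vs Hylo_borealis: 4
The smallest is 1, between Ao_montana and Hylo_borealis.

1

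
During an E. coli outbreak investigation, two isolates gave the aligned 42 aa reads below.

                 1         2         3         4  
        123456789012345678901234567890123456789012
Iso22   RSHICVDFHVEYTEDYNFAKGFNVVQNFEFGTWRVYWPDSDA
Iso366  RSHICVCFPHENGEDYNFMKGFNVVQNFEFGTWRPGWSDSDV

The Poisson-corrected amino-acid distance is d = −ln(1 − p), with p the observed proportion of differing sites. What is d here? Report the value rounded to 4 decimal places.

0.2719

Differing sites — 7:D/C; 9:H/P; 10:V/H; 12:Y/N; 13:T/G; 19:A/M; 35:V/P; 36:Y/G; 38:P/S; 42:A/V.
p = 10/42 = 0.238095.
d = −ln(1 − 0.238095) = −ln(0.761905) = 0.2719.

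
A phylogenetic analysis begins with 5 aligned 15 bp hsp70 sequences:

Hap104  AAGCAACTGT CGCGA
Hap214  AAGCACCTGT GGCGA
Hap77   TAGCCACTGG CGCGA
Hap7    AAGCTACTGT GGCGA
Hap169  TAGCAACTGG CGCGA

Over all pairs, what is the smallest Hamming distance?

Pairwise Hamming distances:
  Hap104 vs Hap214: 2
  Hap104 vs Hap77: 3
  Hap104 vs Hap7: 2
  Hap104 vs Hap169: 2
  Hap214 vs Hap77: 5
  Hap214 vs Hap7: 2
  Hap214 vs Hap169: 4
  Hap77 vs Hap7: 4
  Hap77 vs Hap169: 1
  Hap7 vs Hap169: 4
The smallest is 1, between Hap77 and Hap169.

1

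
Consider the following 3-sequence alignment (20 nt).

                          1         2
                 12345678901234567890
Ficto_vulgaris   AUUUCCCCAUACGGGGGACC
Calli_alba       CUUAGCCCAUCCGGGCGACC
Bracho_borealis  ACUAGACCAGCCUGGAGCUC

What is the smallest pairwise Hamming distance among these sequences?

5

Pairwise Hamming distances:
  Ficto_vulgaris vs Calli_alba: 5
  Ficto_vulgaris vs Bracho_borealis: 10
  Calli_alba vs Bracho_borealis: 8
The smallest is 5, between Ficto_vulgaris and Calli_alba.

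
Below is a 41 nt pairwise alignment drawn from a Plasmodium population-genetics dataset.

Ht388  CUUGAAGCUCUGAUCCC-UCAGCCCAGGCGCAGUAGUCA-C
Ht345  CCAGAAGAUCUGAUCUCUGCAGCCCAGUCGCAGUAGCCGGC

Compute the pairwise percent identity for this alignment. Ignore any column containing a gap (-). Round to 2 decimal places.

Excluding the 2 gap columns leaves 39 comparable sites.
Mismatches occur at site 2 (U/C), site 3 (U/A), site 8 (C/A), site 16 (C/U), site 19 (U/G), site 28 (G/U), site 37 (U/C), site 39 (A/G).
31 of the 39 comparable sites match, so the percent identity is 31/39 × 100 = 79.49%.

79.49%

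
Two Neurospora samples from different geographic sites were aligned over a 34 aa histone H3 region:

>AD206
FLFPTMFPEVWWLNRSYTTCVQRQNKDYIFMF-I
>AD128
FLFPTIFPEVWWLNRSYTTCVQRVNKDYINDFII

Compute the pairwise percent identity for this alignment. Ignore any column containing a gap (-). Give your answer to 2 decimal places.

87.88%

Excluding the 1 gap column leaves 33 comparable sites.
Mismatches occur at site 6 (M/I), site 24 (Q/V), site 30 (F/N), site 31 (M/D).
29 of the 33 comparable sites match, so the percent identity is 29/33 × 100 = 87.88%.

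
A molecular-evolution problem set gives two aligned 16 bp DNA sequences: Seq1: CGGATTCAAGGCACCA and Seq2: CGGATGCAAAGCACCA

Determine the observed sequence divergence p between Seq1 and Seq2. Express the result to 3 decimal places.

The sequences differ at positions 6 (T/G), 10 (G/A).
There are 2 differences over 16 sites, so p = 2/16 = 0.125.

0.125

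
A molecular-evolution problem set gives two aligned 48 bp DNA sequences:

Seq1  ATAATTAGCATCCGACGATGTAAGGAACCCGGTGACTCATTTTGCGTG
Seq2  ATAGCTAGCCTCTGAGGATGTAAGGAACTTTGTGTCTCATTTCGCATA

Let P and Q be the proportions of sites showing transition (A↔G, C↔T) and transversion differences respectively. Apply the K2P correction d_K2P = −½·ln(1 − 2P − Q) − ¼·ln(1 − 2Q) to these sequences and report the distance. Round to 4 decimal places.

0.3151

Mismatches occur at site 4 (A/G, transition), site 5 (T/C, transition), site 10 (A/C, transversion), site 13 (C/T, transition), site 16 (C/G, transversion), site 29 (C/T, transition), site 30 (C/T, transition), site 31 (G/T, transversion), site 35 (A/T, transversion), site 43 (T/C, transition), site 46 (G/A, transition), site 48 (G/A, transition).
Of the 12 differences, 8 transitions and 4 transversions over 48 sites: P = 8/48 = 0.166667, Q = 4/48 = 0.083333.
d = −0.5·ln(0.583333) − 0.25·ln(0.833334) = −0.5·(-0.538997) − 0.25·(-0.182321) = 0.3151.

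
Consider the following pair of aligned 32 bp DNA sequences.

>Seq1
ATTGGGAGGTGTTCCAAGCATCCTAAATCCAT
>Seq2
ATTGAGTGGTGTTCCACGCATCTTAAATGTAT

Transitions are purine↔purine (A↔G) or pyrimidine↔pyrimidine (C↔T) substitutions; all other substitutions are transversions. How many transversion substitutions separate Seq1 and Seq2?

3

Mismatches occur at site 5 (G→A, transition), site 7 (A→T, transversion), site 17 (A→C, transversion), site 23 (C→T, transition), site 29 (C→G, transversion), site 30 (C→T, transition).
Of the 6 differences, 3 transitions and 3 transversions, so the answer is 3.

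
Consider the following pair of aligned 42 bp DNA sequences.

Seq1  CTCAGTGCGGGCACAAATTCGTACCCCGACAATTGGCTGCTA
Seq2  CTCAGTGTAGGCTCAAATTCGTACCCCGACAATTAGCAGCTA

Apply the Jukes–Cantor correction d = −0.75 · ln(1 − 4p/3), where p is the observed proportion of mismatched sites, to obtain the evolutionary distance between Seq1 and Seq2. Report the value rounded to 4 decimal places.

The sequences differ at positions 8 (C/T), 9 (G/A), 13 (A/T), 35 (G/A), 38 (T/A).
p = 5/42 = 0.119048.
d = −0.75 · ln(1 − (4/3)·0.119048) = −0.75 · ln(0.841269) = −0.75 · (-0.172844) = 0.1296.

0.1296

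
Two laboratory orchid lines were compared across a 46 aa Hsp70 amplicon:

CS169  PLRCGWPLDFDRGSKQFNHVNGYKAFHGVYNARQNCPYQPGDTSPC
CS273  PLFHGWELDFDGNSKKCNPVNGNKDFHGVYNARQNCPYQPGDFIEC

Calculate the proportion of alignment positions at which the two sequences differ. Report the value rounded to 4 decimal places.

Differing sites — 3:R/F; 4:C/H; 7:P/E; 12:R/G; 13:G/N; 16:Q/K; 17:F/C; 19:H/P; 23:Y/N; 25:A/D; 43:T/F; 44:S/I; 45:P/E.
There are 13 differences over 46 sites, so p = 13/46 = 0.2826.

0.2826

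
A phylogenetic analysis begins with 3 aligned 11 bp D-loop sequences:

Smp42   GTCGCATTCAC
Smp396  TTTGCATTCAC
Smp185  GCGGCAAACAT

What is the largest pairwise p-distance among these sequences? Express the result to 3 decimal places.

Pairwise Hamming distances:
  Smp42 vs Smp396: 2
  Smp42 vs Smp185: 5
  Smp396 vs Smp185: 6
The largest is 6 mismatches, between Smp396 and Smp185; p = 6/11 = 0.545.

0.545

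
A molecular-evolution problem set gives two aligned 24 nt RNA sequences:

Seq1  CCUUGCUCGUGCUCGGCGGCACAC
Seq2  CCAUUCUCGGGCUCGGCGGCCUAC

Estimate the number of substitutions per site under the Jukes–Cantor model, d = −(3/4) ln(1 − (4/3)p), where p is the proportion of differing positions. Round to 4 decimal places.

Differing sites — 3:U/A; 5:G/U; 10:U/G; 21:A/C; 22:C/U.
p = 5/24 = 0.208333.
d = −0.75 · ln(1 − (4/3)·0.208333) = −0.75 · ln(0.722223) = −0.75 · (-0.325421) = 0.2441.

0.2441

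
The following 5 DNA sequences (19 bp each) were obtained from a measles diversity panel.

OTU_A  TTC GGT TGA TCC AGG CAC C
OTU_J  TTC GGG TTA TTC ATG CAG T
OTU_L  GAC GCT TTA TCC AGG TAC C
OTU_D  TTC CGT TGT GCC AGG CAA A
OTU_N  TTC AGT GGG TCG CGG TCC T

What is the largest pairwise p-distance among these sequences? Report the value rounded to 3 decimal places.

Pairwise Hamming distances:
  OTU_A vs OTU_J: 6
  OTU_A vs OTU_L: 5
  OTU_A vs OTU_D: 5
  OTU_A vs OTU_N: 8
  OTU_J vs OTU_L: 9
  OTU_J vs OTU_D: 9
  OTU_J vs OTU_N: 12
  OTU_L vs OTU_D: 10
  OTU_L vs OTU_N: 11
  OTU_D vs OTU_N: 10
The largest is 12 mismatches, between OTU_J and OTU_N; p = 12/19 = 0.632.

0.632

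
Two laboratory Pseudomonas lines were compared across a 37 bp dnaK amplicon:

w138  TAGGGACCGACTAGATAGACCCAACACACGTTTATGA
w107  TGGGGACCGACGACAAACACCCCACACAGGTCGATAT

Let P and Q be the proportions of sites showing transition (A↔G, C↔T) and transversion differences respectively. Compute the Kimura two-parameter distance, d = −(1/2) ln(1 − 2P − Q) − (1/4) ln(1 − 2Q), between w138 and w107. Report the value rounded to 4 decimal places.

0.3793

The sequences differ at positions 2 (A/G, transition), 12 (T/G, transversion), 14 (G/C, transversion), 16 (T/A, transversion), 18 (G/C, transversion), 23 (A/C, transversion), 29 (C/G, transversion), 32 (T/C, transition), 33 (T/G, transversion), 36 (G/A, transition), 37 (A/T, transversion).
Of the 11 differences, 3 transitions and 8 transversions over 37 sites: P = 3/37 = 0.081081, Q = 8/37 = 0.216216.
d = −0.5·ln(0.621622) − 0.25·ln(0.567568) = −0.5·(-0.475423) − 0.25·(-0.566395) = 0.3793.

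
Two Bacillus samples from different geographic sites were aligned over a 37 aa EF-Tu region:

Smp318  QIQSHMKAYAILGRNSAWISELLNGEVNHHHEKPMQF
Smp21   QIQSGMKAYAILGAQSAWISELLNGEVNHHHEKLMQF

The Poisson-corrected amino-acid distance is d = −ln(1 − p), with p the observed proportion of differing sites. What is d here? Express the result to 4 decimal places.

The sequences differ at positions 5 (H/G), 14 (R/A), 15 (N/Q), 34 (P/L).
p = 4/37 = 0.108108.
d = −ln(1 − 0.108108) = −ln(0.891892) = 0.1144.

0.1144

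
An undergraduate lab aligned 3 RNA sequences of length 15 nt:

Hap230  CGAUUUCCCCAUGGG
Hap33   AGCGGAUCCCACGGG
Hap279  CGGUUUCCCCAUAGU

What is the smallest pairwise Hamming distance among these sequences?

Pairwise Hamming distances:
  Hap230 vs Hap33: 7
  Hap230 vs Hap279: 3
  Hap33 vs Hap279: 9
The smallest is 3, between Hap230 and Hap279.

3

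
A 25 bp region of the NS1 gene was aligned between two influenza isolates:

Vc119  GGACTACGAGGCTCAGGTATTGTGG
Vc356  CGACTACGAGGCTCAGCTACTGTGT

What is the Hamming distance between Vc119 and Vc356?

Differing sites — 1:G/C; 17:G/C; 20:T/C; 25:G/T.
That gives 4 mismatches out of 25 aligned sites, so the Hamming distance is 4.

4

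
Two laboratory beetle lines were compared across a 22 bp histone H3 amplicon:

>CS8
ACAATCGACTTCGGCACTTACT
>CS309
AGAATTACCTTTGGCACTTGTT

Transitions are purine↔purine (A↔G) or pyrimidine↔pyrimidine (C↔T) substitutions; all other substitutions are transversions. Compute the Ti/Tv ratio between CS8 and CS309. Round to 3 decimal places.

Differing sites — 2:C/G (Tv); 6:C/T (Ti); 7:G/A (Ti); 8:A/C (Tv); 12:C/T (Ti); 20:A/G (Ti); 21:C/T (Ti).
Of the 7 differences, 5 transitions and 2 transversions, so Ti/Tv = 5/2 = 2.500.

2.500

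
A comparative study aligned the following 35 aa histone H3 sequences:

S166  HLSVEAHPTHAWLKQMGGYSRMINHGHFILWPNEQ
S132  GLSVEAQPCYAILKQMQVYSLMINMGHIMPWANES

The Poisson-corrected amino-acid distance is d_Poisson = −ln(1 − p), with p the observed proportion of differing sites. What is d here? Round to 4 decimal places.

0.5108

Differing sites — 1:H/G; 7:H/Q; 9:T/C; 10:H/Y; 12:W/I; 17:G/Q; 18:G/V; 21:R/L; 25:H/M; 28:F/I; 29:I/M; 30:L/P; 32:P/A; 35:Q/S.
p = 14/35 = 0.400000.
d = −ln(1 − 0.400000) = −ln(0.600000) = 0.5108.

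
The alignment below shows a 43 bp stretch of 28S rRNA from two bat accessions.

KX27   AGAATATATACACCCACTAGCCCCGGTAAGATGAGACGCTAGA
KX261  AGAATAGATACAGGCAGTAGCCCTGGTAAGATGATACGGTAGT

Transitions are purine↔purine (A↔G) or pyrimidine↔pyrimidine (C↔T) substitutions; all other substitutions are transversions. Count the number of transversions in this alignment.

7

Differing sites — 7:T/G (Tv); 13:C/G (Tv); 14:C/G (Tv); 17:C/G (Tv); 24:C/T (Ti); 35:G/T (Tv); 39:C/G (Tv); 43:A/T (Tv).
Of the 8 differences, 1 transition and 7 transversions, so the answer is 7.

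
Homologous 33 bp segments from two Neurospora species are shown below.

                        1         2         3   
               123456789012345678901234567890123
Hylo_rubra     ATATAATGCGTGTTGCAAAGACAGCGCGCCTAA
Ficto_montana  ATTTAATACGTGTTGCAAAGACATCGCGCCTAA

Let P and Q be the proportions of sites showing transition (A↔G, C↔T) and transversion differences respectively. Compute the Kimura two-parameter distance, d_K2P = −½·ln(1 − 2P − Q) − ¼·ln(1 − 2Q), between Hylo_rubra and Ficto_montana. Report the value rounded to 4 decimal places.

Mismatches occur at site 3 (A/T, transversion), site 8 (G/A, transition), site 24 (G/T, transversion).
Of the 3 differences, 1 transition and 2 transversions over 33 sites: P = 1/33 = 0.030303, Q = 2/33 = 0.060606.
d = −0.5·ln(0.878788) − 0.25·ln(0.878788) = −0.5·(-0.129212) − 0.25·(-0.129212) = 0.0969.

0.0969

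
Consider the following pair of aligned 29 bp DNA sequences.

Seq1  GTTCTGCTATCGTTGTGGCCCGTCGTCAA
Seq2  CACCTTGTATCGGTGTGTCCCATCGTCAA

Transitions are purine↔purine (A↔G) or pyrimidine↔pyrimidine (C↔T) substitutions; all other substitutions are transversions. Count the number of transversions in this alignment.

6

Mismatches occur at site 1 (G→C, transversion), site 2 (T→A, transversion), site 3 (T→C, transition), site 6 (G→T, transversion), site 7 (C→G, transversion), site 13 (T→G, transversion), site 18 (G→T, transversion), site 22 (G→A, transition).
Of the 8 differences, 2 transitions and 6 transversions, so the answer is 6.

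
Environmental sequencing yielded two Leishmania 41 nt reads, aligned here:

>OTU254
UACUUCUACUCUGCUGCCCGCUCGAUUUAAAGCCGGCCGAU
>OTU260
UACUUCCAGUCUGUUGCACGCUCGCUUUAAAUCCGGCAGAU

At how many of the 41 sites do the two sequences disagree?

Differing sites — 7:U/C; 9:C/G; 14:C/U; 18:C/A; 25:A/C; 32:G/U; 38:C/A.
That gives 7 mismatches out of 41 aligned sites, so the Hamming distance is 7.

7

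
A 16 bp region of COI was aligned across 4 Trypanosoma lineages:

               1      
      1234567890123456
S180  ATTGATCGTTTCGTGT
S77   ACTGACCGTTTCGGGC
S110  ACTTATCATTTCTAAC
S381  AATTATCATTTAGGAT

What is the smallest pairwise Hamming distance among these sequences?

Pairwise Hamming distances:
  S180 vs S77: 4
  S180 vs S110: 7
  S180 vs S381: 6
  S77 vs S110: 6
  S77 vs S381: 7
  S110 vs S381: 5
The smallest is 4, between S180 and S77.

4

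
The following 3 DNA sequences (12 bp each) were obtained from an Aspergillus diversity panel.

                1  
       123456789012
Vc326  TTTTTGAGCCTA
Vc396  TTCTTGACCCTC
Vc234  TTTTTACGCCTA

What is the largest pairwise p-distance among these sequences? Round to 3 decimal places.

Pairwise Hamming distances:
  Vc326 vs Vc396: 3
  Vc326 vs Vc234: 2
  Vc396 vs Vc234: 5
The largest is 5 mismatches, between Vc396 and Vc234; p = 5/12 = 0.417.

0.417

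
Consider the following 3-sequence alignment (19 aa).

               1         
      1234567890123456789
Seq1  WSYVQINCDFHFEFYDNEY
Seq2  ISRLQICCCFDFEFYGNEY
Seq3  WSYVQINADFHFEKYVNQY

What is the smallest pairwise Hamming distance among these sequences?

Pairwise Hamming distances:
  Seq1 vs Seq2: 7
  Seq1 vs Seq3: 4
  Seq2 vs Seq3: 10
The smallest is 4, between Seq1 and Seq3.

4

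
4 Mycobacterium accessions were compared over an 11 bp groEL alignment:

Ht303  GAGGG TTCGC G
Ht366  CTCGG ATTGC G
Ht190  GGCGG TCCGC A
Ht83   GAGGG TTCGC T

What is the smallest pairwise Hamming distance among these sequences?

Pairwise Hamming distances:
  Ht303 vs Ht366: 5
  Ht303 vs Ht190: 4
  Ht303 vs Ht83: 1
  Ht366 vs Ht190: 6
  Ht366 vs Ht83: 6
  Ht190 vs Ht83: 4
The smallest is 1, between Ht303 and Ht83.

1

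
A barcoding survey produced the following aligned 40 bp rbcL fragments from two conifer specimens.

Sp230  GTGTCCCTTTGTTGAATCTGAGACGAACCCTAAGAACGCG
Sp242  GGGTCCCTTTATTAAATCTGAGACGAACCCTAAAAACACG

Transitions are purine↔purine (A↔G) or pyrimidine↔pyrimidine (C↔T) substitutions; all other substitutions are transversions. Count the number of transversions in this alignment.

Differing sites — 2:T/G (Tv); 11:G/A (Ti); 14:G/A (Ti); 34:G/A (Ti); 38:G/A (Ti).
Of the 5 differences, 4 transitions and 1 transversion, so the answer is 1.

1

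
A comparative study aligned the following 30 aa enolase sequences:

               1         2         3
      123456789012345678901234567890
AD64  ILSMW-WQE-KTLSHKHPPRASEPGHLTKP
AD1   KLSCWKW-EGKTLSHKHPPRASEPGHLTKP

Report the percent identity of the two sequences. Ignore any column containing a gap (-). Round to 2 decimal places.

92.59%

Excluding the 3 gap columns leaves 27 comparable sites.
The sequences differ at positions 1 (I/K), 4 (M/C).
25 of the 27 comparable sites match, so the percent identity is 25/27 × 100 = 92.59%.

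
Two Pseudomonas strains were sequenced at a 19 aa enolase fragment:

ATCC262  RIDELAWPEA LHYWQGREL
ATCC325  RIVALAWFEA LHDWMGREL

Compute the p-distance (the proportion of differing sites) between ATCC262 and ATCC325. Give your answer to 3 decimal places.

0.263

Differing sites — 3:D/V; 4:E/A; 8:P/F; 13:Y/D; 15:Q/M.
There are 5 differences over 19 sites, so p = 5/19 = 0.263.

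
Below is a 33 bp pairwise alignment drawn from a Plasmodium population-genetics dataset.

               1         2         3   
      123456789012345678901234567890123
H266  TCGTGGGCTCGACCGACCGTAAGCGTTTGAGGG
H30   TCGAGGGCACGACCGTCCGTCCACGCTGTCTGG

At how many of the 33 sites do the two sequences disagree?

11

Differing sites — 4:T/A; 9:T/A; 16:A/T; 21:A/C; 22:A/C; 23:G/A; 26:T/C; 28:T/G; 29:G/T; 30:A/C; 31:G/T.
That gives 11 mismatches out of 33 aligned sites, so the Hamming distance is 11.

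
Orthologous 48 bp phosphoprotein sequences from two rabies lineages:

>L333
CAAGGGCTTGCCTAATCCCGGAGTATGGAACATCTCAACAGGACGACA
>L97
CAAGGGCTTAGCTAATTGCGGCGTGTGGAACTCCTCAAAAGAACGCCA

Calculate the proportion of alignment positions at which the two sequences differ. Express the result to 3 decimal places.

Mismatches occur at site 10 (G/A), site 11 (C/G), site 17 (C/T), site 18 (C/G), site 22 (A/C), site 25 (A/G), site 32 (A/T), site 33 (T/C), site 39 (C/A), site 42 (G/A), site 46 (A/C).
There are 11 differences over 48 sites, so p = 11/48 = 0.229.

0.229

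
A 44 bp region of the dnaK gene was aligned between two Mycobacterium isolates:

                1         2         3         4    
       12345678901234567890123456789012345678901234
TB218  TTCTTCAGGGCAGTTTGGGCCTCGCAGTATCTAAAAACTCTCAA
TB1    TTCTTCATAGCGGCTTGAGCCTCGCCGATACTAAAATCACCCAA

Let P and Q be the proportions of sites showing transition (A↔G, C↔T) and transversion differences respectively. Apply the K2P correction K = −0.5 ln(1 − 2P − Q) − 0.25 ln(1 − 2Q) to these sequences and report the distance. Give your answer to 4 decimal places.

Mismatches occur at site 8 (G↔T, transversion), site 9 (G↔A, transition), site 12 (A↔G, transition), site 14 (T↔C, transition), site 18 (G↔A, transition), site 26 (A↔C, transversion), site 28 (T↔A, transversion), site 29 (A↔T, transversion), site 30 (T↔A, transversion), site 37 (A↔T, transversion), site 39 (T↔A, transversion), site 41 (T↔C, transition).
Of the 12 differences, 5 transitions and 7 transversions over 44 sites: P = 5/44 = 0.113636, Q = 7/44 = 0.159091.
d = −0.5·ln(0.613637) − 0.25·ln(0.681818) = −0.5·(-0.488352) − 0.25·(-0.382993) = 0.3399.

0.3399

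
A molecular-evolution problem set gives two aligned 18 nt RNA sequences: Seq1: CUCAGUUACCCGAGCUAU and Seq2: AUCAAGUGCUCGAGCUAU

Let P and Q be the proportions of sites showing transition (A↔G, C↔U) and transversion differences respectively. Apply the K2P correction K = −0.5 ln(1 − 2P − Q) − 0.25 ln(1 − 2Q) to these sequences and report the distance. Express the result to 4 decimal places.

0.3567

Mismatches occur at site 1 (C→A, transversion), site 5 (G→A, transition), site 6 (U→G, transversion), site 8 (A→G, transition), site 10 (C→U, transition).
Of the 5 differences, 3 transitions and 2 transversions over 18 sites: P = 3/18 = 0.166667, Q = 2/18 = 0.111111.
d = −0.5·ln(0.555555) − 0.25·ln(0.777778) = −0.5·(-0.587788) − 0.25·(-0.251314) = 0.3567.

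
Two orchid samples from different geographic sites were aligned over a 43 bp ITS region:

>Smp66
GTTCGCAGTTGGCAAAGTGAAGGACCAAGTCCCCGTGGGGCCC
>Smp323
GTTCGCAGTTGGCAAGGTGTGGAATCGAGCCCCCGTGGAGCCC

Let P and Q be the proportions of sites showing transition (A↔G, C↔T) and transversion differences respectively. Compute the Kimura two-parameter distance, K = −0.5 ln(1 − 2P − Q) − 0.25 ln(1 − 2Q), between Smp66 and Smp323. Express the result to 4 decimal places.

0.2264

Mismatches occur at site 16 (A/G, transition), site 20 (A/T, transversion), site 21 (A/G, transition), site 23 (G/A, transition), site 25 (C/T, transition), site 27 (A/G, transition), site 30 (T/C, transition), site 39 (G/A, transition).
Of the 8 differences, 7 transitions and 1 transversion over 43 sites: P = 7/43 = 0.162791, Q = 1/43 = 0.023256.
d = −0.5·ln(0.651162) − 0.25·ln(0.953488) = −0.5·(-0.428997) − 0.25·(-0.047628) = 0.2264.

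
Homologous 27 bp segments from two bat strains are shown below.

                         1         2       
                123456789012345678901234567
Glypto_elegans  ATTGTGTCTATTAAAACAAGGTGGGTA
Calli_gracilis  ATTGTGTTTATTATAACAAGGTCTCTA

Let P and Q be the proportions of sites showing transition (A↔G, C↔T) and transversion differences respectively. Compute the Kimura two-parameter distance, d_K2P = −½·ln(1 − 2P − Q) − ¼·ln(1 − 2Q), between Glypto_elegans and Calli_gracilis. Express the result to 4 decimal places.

Differing sites — 8:C/T (Ti); 14:A/T (Tv); 23:G/C (Tv); 24:G/T (Tv); 25:G/C (Tv).
Of the 5 differences, 1 transition and 4 transversions over 27 sites: P = 1/27 = 0.037037, Q = 4/27 = 0.148148.
d = −0.5·ln(0.777778) − 0.25·ln(0.703704) = −0.5·(-0.251314) − 0.25·(-0.351397) = 0.2135.

0.2135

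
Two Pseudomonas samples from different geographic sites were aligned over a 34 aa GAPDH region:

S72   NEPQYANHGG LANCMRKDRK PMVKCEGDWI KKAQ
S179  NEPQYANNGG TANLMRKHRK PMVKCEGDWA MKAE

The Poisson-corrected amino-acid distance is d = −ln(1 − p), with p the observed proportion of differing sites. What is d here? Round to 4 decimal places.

The sequences differ at positions 8 (H/N), 11 (L/T), 14 (C/L), 18 (D/H), 30 (I/A), 31 (K/M), 34 (Q/E).
p = 7/34 = 0.205882.
d = −ln(1 − 0.205882) = −ln(0.794118) = 0.2305.

0.2305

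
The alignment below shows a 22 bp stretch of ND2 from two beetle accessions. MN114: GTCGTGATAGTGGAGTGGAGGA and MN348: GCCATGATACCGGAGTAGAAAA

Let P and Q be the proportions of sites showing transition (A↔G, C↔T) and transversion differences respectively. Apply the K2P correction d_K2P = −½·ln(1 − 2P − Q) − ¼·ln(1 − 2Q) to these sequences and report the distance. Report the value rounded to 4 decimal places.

Mismatches occur at site 2 (T/C, transition), site 4 (G/A, transition), site 10 (G/C, transversion), site 11 (T/C, transition), site 17 (G/A, transition), site 20 (G/A, transition), site 21 (G/A, transition).
Of the 7 differences, 6 transitions and 1 transversion over 22 sites: P = 6/22 = 0.272727, Q = 1/22 = 0.045455.
d = −0.5·ln(0.409091) − 0.25·ln(0.909090) = −0.5·(-0.893818) − 0.25·(-0.095311) = 0.4707.

0.4707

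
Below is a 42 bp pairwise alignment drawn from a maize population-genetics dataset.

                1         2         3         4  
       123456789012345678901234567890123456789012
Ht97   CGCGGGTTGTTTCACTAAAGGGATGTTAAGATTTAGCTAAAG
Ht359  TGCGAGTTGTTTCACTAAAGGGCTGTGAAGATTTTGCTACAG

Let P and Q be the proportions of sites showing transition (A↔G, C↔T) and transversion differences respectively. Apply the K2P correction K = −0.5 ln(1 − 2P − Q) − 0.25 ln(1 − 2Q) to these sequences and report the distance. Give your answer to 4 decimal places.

Mismatches occur at site 1 (C↔T, transition), site 5 (G↔A, transition), site 23 (A↔C, transversion), site 27 (T↔G, transversion), site 35 (A↔T, transversion), site 40 (A↔C, transversion).
Of the 6 differences, 2 transitions and 4 transversions over 42 sites: P = 2/42 = 0.047619, Q = 4/42 = 0.095238.
d = −0.5·ln(0.809524) − 0.25·ln(0.809524) = −0.5·(-0.211309) − 0.25·(-0.211309) = 0.1585.

0.1585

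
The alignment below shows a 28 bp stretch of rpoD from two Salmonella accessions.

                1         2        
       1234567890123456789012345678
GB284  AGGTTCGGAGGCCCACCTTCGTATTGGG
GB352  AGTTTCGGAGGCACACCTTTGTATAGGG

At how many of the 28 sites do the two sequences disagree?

Mismatches occur at site 3 (G↔T), site 13 (C↔A), site 20 (C↔T), site 25 (T↔A).
That gives 4 mismatches out of 28 aligned sites, so the Hamming distance is 4.

4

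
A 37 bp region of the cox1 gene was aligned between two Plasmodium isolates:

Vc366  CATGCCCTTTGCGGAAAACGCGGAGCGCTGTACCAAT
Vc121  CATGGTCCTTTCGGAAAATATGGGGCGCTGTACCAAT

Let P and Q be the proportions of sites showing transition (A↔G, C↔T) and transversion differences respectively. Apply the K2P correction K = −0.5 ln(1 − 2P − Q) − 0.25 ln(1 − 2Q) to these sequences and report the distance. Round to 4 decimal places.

Differing sites — 5:C/G (Tv); 6:C/T (Ti); 8:T/C (Ti); 11:G/T (Tv); 19:C/T (Ti); 20:G/A (Ti); 21:C/T (Ti); 24:A/G (Ti).
Of the 8 differences, 6 transitions and 2 transversions over 37 sites: P = 6/37 = 0.162162, Q = 2/37 = 0.054054.
d = −0.5·ln(0.621622) − 0.25·ln(0.891892) = −0.5·(-0.475423) − 0.25·(-0.114410) = 0.2663.

0.2663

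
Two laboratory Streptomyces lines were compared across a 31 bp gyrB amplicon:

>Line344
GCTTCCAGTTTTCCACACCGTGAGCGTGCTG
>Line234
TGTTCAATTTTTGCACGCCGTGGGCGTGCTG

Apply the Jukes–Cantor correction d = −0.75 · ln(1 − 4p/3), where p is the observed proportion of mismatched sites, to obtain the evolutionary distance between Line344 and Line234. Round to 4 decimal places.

The sequences differ at positions 1 (G/T), 2 (C/G), 6 (C/A), 8 (G/T), 13 (C/G), 17 (A/G), 23 (A/G).
p = 7/31 = 0.225806.
d = −0.75 · ln(1 − (4/3)·0.225806) = −0.75 · ln(0.698925) = −0.75 · (-0.358212) = 0.2687.

0.2687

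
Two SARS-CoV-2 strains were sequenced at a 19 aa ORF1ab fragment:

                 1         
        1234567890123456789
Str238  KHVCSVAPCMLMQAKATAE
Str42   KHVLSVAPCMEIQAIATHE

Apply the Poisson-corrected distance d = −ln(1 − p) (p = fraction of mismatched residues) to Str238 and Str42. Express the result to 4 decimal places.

0.3054

Differing sites — 4:C/L; 11:L/E; 12:M/I; 15:K/I; 18:A/H.
p = 5/19 = 0.263158.
d = −ln(1 − 0.263158) = −ln(0.736842) = 0.3054.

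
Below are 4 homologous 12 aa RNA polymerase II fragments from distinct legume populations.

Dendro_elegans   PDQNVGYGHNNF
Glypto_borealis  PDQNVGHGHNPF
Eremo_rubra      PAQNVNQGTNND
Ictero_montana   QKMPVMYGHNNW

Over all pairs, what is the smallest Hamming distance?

2

Pairwise Hamming distances:
  Dendro_elegans vs Glypto_borealis: 2
  Dendro_elegans vs Eremo_rubra: 5
  Dendro_elegans vs Ictero_montana: 6
  Glypto_borealis vs Eremo_rubra: 6
  Glypto_borealis vs Ictero_montana: 8
  Eremo_rubra vs Ictero_montana: 8
The smallest is 2, between Dendro_elegans and Glypto_borealis.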